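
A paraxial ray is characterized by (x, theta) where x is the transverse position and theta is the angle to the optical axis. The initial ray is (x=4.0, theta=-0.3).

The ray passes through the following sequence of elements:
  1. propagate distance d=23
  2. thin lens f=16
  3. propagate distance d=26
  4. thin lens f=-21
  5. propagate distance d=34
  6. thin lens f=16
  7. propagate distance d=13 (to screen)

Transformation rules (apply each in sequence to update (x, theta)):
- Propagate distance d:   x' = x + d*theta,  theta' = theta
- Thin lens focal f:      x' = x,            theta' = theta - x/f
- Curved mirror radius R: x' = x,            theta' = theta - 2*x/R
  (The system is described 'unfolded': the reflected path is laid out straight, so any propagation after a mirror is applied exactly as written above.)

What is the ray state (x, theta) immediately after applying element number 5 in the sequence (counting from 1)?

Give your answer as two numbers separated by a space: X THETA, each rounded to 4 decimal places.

Answer: -19.7190 -0.4039

Derivation:
Initial: x=4.0000 theta=-0.3000
After 1 (propagate distance d=23): x=-2.9000 theta=-0.3000
After 2 (thin lens f=16): x=-2.9000 theta=-19/160 (≈-0.1188)
After 3 (propagate distance d=26): x=-5.9875 theta=-19/160 (≈-0.1188)
After 4 (thin lens f=-21): x=-5.9875 theta=-1357/3360 (≈-0.4039)
After 5 (propagate distance d=34): x=-4141/210 (≈-19.7190) theta=-1357/3360 (≈-0.4039)
Rounded to 4 decimal places: x = -19.7190, theta = -0.4039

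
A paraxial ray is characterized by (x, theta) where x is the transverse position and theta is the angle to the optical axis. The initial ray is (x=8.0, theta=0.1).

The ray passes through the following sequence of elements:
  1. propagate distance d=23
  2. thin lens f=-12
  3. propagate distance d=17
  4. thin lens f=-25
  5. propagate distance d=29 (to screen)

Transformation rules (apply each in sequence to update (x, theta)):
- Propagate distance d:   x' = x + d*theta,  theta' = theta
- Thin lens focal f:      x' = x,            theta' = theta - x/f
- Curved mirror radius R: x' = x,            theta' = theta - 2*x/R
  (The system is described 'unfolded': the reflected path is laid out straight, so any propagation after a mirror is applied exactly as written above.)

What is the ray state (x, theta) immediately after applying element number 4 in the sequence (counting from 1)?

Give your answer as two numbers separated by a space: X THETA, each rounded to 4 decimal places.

Answer: 26.5917 2.0220

Derivation:
Initial: x=8.0000 theta=0.1000
After 1 (propagate distance d=23): x=10.3000 theta=0.1000
After 2 (thin lens f=-12): x=10.3000 theta=23/24 (≈0.9583)
After 3 (propagate distance d=17): x=3191/120 (≈26.5917) theta=23/24 (≈0.9583)
After 4 (thin lens f=-25): x=3191/120 (≈26.5917) theta=2.0220
Rounded to 4 decimal places: x = 26.5917, theta = 2.0220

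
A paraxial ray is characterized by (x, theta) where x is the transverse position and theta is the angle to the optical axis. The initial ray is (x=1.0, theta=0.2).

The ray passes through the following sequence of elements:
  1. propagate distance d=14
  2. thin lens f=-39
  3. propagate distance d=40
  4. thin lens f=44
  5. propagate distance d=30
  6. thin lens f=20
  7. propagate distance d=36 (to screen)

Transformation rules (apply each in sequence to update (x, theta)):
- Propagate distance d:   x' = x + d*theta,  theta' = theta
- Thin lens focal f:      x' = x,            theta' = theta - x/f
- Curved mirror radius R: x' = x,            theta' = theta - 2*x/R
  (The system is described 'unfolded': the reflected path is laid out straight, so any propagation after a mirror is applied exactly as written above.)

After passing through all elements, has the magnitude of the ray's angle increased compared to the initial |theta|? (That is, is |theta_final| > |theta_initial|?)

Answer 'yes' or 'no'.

Answer: yes

Derivation:
Initial: x=1.0000 theta=0.2000
After 1 (propagate distance d=14): x=3.8000 theta=0.2000
After 2 (thin lens f=-39): x=3.8000 theta=58/195 (≈0.2974)
After 3 (propagate distance d=40): x=3061/195 (≈15.6974) theta=58/195 (≈0.2974)
After 4 (thin lens f=44): x=3061/195 (≈15.6974) theta=-509/8580 (≈-0.0593)
After 5 (propagate distance d=30): x=59707/4290 (≈13.9177) theta=-509/8580 (≈-0.0593)
After 6 (thin lens f=20): x=59707/4290 (≈13.9177) theta=-21599/28600 (≈-0.7552)
After 7 (propagate distance d=36 (to screen)): x=-142319/10725 (≈-13.2698) theta=-21599/28600 (≈-0.7552)
|theta_initial|=0.2000 |theta_final|=21599/28600 (≈0.7552) -> increased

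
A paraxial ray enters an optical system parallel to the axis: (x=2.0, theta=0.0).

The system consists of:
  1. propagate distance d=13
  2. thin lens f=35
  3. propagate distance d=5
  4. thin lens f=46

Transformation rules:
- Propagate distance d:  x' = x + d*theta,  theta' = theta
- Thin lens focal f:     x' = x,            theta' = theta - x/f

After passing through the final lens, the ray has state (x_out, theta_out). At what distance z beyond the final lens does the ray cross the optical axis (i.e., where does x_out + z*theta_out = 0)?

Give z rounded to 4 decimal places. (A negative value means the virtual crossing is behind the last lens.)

Answer: 18.1579

Derivation:
Initial: x=2.0000 theta=0.0000
After 1 (propagate distance d=13): x=2.0000 theta=0.0000
After 2 (thin lens f=35): x=2.0000 theta=-2/35 (≈-0.0571)
After 3 (propagate distance d=5): x=12/7 (≈1.7143) theta=-2/35 (≈-0.0571)
After 4 (thin lens f=46): x=12/7 (≈1.7143) theta=-76/805 (≈-0.0944)
z_focus = -x_out/theta_out = -(12/7)/(-76/805) = 345/19 ≈ 18.1579
Rounded to 4 decimal places: z = 18.1579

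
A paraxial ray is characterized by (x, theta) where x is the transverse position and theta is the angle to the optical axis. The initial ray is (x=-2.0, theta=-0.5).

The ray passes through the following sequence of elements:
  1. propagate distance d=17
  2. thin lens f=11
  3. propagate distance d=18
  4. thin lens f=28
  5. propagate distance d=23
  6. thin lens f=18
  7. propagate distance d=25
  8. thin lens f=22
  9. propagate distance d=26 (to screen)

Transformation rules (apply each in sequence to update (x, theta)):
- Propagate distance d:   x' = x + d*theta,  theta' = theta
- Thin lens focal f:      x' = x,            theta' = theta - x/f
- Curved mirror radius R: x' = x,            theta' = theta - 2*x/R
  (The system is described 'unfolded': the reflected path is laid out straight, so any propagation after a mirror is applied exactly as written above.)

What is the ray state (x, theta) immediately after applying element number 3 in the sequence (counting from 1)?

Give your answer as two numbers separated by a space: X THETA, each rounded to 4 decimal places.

Answer: -2.3182 0.4545

Derivation:
Initial: x=-2.0000 theta=-0.5000
After 1 (propagate distance d=17): x=-10.5000 theta=-0.5000
After 2 (thin lens f=11): x=-10.5000 theta=5/11 (≈0.4545)
After 3 (propagate distance d=18): x=-51/22 (≈-2.3182) theta=5/11 (≈0.4545)
Rounded to 4 decimal places: x = -2.3182, theta = 0.4545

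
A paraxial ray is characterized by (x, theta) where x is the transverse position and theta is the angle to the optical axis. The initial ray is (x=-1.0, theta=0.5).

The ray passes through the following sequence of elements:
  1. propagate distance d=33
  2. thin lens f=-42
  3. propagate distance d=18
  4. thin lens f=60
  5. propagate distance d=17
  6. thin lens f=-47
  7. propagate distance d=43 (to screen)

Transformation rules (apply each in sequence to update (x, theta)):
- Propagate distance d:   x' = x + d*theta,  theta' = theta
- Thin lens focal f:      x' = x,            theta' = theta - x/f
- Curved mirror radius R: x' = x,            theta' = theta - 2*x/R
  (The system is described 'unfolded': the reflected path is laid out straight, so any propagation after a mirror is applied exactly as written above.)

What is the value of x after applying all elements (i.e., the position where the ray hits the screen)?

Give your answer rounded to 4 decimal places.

Answer: 86.0789

Derivation:
Initial: x=-1.0000 theta=0.5000
After 1 (propagate distance d=33): x=15.5000 theta=0.5000
After 2 (thin lens f=-42): x=15.5000 theta=73/84 (≈0.8690)
After 3 (propagate distance d=18): x=218/7 (≈31.1429) theta=73/84 (≈0.8690)
After 4 (thin lens f=60): x=218/7 (≈31.1429) theta=0.3500
After 5 (propagate distance d=17): x=5193/140 (≈37.0929) theta=0.3500
After 6 (thin lens f=-47): x=5193/140 (≈37.0929) theta=1874/1645 (≈1.1392)
After 7 (propagate distance d=43 (to screen)): x=566399/6580 (≈86.0789) theta=1874/1645 (≈1.1392)
Rounded to 4 decimal places: x = 86.0789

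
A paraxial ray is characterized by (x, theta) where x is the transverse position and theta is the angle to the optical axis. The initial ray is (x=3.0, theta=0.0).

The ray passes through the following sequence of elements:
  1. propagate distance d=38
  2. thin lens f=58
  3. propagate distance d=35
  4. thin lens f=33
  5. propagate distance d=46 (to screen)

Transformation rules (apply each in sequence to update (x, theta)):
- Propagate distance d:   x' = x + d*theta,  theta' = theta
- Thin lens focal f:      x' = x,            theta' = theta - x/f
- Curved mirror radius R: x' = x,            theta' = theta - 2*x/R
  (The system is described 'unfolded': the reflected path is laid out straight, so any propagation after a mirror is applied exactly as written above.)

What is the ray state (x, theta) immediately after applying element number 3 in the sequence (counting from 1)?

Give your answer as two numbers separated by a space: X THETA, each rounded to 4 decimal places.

Initial: x=3.0000 theta=0.0000
After 1 (propagate distance d=38): x=3.0000 theta=0.0000
After 2 (thin lens f=58): x=3.0000 theta=-3/58 (≈-0.0517)
After 3 (propagate distance d=35): x=69/58 (≈1.1897) theta=-3/58 (≈-0.0517)
Rounded to 4 decimal places: x = 1.1897, theta = -0.0517

Answer: 1.1897 -0.0517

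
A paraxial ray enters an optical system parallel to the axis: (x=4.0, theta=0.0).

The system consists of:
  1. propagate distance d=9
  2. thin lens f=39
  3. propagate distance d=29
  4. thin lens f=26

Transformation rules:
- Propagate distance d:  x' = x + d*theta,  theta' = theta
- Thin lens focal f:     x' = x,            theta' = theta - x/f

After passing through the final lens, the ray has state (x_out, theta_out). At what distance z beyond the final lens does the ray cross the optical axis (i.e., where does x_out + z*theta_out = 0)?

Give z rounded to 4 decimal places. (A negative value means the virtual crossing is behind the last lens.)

Initial: x=4.0000 theta=0.0000
After 1 (propagate distance d=9): x=4.0000 theta=0.0000
After 2 (thin lens f=39): x=4.0000 theta=-4/39 (≈-0.1026)
After 3 (propagate distance d=29): x=40/39 (≈1.0256) theta=-4/39 (≈-0.1026)
After 4 (thin lens f=26): x=40/39 (≈1.0256) theta=-24/169 (≈-0.1420)
z_focus = -x_out/theta_out = -(40/39)/(-24/169) = 65/9 ≈ 7.2222
Rounded to 4 decimal places: z = 7.2222

Answer: 7.2222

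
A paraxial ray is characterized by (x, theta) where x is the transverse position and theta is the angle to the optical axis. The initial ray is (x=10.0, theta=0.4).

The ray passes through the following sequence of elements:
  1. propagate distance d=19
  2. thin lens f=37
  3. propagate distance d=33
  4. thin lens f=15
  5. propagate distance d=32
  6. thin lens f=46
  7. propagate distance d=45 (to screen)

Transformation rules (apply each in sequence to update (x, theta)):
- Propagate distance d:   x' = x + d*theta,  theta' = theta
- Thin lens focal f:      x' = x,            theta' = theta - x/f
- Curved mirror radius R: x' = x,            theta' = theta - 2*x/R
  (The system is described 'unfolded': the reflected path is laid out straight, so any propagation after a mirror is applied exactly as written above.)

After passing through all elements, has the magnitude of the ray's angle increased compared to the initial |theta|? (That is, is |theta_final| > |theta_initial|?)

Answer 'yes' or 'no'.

Answer: yes

Derivation:
Initial: x=10.0000 theta=0.4000
After 1 (propagate distance d=19): x=17.6000 theta=0.4000
After 2 (thin lens f=37): x=17.6000 theta=-14/185 (≈-0.0757)
After 3 (propagate distance d=33): x=2794/185 (≈15.1027) theta=-14/185 (≈-0.0757)
After 4 (thin lens f=15): x=2794/185 (≈15.1027) theta=-3004/2775 (≈-1.0825)
After 5 (propagate distance d=32): x=-54218/2775 (≈-19.5380) theta=-3004/2775 (≈-1.0825)
After 6 (thin lens f=46): x=-54218/2775 (≈-19.5380) theta=-41983/63825 (≈-0.6578)
After 7 (propagate distance d=45 (to screen)): x=-3136249/63825 (≈-49.1383) theta=-41983/63825 (≈-0.6578)
|theta_initial|=0.4000 |theta_final|=41983/63825 (≈0.6578) -> increased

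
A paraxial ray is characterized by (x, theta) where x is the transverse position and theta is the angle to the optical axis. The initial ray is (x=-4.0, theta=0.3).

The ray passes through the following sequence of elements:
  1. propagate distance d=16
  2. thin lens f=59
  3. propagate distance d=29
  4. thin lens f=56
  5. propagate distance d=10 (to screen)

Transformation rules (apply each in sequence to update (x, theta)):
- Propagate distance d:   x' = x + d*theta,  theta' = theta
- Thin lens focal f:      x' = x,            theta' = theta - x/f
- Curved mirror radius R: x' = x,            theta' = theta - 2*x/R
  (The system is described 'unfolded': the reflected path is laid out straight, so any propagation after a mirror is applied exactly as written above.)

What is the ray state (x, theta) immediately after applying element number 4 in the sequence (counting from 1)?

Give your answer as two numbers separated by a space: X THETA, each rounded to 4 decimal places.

Answer: 9.1068 0.1238

Derivation:
Initial: x=-4.0000 theta=0.3000
After 1 (propagate distance d=16): x=0.8000 theta=0.3000
After 2 (thin lens f=59): x=0.8000 theta=169/590 (≈0.2864)
After 3 (propagate distance d=29): x=5373/590 (≈9.1068) theta=169/590 (≈0.2864)
After 4 (thin lens f=56): x=5373/590 (≈9.1068) theta=4091/33040 (≈0.1238)
Rounded to 4 decimal places: x = 9.1068, theta = 0.1238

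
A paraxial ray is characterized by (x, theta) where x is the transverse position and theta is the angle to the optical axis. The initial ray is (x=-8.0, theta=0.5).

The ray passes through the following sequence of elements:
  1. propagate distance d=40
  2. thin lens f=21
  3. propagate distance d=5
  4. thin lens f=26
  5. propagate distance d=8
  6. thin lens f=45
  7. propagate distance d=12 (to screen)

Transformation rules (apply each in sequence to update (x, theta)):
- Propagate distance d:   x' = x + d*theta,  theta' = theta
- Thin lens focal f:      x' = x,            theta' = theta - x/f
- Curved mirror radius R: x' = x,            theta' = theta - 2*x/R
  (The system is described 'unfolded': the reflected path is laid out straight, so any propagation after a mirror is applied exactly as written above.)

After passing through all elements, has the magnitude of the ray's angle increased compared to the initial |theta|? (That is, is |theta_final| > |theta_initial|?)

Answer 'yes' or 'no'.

Answer: yes

Derivation:
Initial: x=-8.0000 theta=0.5000
After 1 (propagate distance d=40): x=12.0000 theta=0.5000
After 2 (thin lens f=21): x=12.0000 theta=-1/14 (≈-0.0714)
After 3 (propagate distance d=5): x=163/14 (≈11.6429) theta=-1/14 (≈-0.0714)
After 4 (thin lens f=26): x=163/14 (≈11.6429) theta=-27/52 (≈-0.5192)
After 5 (propagate distance d=8): x=1363/182 (≈7.4890) theta=-27/52 (≈-0.5192)
After 6 (thin lens f=45): x=1363/182 (≈7.4890) theta=-11231/16380 (≈-0.6857)
After 7 (propagate distance d=12 (to screen)): x=-2017/2730 (≈-0.7388) theta=-11231/16380 (≈-0.6857)
|theta_initial|=0.5000 |theta_final|=11231/16380 (≈0.6857) -> increased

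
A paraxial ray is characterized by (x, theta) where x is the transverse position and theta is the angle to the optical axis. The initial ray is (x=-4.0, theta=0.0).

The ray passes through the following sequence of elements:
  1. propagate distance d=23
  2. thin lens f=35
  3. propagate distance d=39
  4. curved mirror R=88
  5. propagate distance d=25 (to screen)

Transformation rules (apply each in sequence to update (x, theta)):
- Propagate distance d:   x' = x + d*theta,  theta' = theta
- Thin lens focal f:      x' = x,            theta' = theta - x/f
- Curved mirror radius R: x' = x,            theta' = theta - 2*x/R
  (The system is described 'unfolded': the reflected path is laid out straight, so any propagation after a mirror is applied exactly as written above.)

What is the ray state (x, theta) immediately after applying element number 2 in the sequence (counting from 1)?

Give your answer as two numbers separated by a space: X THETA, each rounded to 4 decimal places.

Initial: x=-4.0000 theta=0.0000
After 1 (propagate distance d=23): x=-4.0000 theta=0.0000
After 2 (thin lens f=35): x=-4.0000 theta=4/35 (≈0.1143)
Rounded to 4 decimal places: x = -4.0000, theta = 0.1143

Answer: -4.0000 0.1143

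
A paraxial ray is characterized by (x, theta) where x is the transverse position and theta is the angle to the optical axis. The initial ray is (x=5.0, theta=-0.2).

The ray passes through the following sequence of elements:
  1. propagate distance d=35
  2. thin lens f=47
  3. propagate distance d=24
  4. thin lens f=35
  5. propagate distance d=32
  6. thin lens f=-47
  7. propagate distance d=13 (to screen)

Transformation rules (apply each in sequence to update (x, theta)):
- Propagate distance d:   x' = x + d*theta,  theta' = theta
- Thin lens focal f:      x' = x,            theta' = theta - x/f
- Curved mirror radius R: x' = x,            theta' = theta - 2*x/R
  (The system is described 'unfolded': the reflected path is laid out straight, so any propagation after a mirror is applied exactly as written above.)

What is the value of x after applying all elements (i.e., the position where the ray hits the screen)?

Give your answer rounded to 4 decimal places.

Initial: x=5.0000 theta=-0.2000
After 1 (propagate distance d=35): x=-2.0000 theta=-0.2000
After 2 (thin lens f=47): x=-2.0000 theta=-37/235 (≈-0.1574)
After 3 (propagate distance d=24): x=-1358/235 (≈-5.7787) theta=-37/235 (≈-0.1574)
After 4 (thin lens f=35): x=-1358/235 (≈-5.7787) theta=9/1175 (≈0.0077)
After 5 (propagate distance d=32): x=-6502/1175 (≈-5.5336) theta=9/1175 (≈0.0077)
After 6 (thin lens f=-47): x=-6502/1175 (≈-5.5336) theta=-6079/55225 (≈-0.1101)
After 7 (propagate distance d=13 (to screen)): x=-384621/55225 (≈-6.9646) theta=-6079/55225 (≈-0.1101)
Rounded to 4 decimal places: x = -6.9646

Answer: -6.9646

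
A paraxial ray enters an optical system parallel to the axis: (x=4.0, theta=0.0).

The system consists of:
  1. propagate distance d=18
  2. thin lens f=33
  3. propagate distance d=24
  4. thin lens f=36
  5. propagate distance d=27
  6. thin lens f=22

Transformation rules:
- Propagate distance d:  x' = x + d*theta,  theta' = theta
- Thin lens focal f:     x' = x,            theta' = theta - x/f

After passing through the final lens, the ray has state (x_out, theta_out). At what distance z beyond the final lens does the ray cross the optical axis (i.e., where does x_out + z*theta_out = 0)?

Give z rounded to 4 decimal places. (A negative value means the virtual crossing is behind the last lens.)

Answer: -198.0000

Derivation:
Initial: x=4.0000 theta=0.0000
After 1 (propagate distance d=18): x=4.0000 theta=0.0000
After 2 (thin lens f=33): x=4.0000 theta=-4/33 (≈-0.1212)
After 3 (propagate distance d=24): x=12/11 (≈1.0909) theta=-4/33 (≈-0.1212)
After 4 (thin lens f=36): x=12/11 (≈1.0909) theta=-5/33 (≈-0.1515)
After 5 (propagate distance d=27): x=-3.0000 theta=-5/33 (≈-0.1515)
After 6 (thin lens f=22): x=-3.0000 theta=-1/66 (≈-0.0152)
z_focus = -x_out/theta_out = -(-3.0000)/(-1/66) = -198.0000
Rounded to 4 decimal places: z = -198.0000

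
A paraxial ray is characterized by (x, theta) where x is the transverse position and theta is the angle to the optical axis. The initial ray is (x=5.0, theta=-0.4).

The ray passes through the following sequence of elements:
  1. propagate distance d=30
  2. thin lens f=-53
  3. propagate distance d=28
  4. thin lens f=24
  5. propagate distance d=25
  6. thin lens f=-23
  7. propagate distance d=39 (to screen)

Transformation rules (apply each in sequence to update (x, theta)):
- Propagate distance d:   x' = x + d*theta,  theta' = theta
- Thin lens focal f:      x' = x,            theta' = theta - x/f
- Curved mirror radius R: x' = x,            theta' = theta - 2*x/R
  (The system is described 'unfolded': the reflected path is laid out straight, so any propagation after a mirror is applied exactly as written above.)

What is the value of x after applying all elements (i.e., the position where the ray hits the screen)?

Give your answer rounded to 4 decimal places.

Initial: x=5.0000 theta=-0.4000
After 1 (propagate distance d=30): x=-7.0000 theta=-0.4000
After 2 (thin lens f=-53): x=-7.0000 theta=-141/265 (≈-0.5321)
After 3 (propagate distance d=28): x=-5803/265 (≈-21.8981) theta=-141/265 (≈-0.5321)
After 4 (thin lens f=24): x=-5803/265 (≈-21.8981) theta=2419/6360 (≈0.3803)
After 5 (propagate distance d=25): x=-78797/6360 (≈-12.3895) theta=2419/6360 (≈0.3803)
After 6 (thin lens f=-23): x=-78797/6360 (≈-12.3895) theta=-193/1219 (≈-0.1583)
After 7 (propagate distance d=39 (to screen)): x=-2715571/146280 (≈-18.5642) theta=-193/1219 (≈-0.1583)
Rounded to 4 decimal places: x = -18.5642

Answer: -18.5642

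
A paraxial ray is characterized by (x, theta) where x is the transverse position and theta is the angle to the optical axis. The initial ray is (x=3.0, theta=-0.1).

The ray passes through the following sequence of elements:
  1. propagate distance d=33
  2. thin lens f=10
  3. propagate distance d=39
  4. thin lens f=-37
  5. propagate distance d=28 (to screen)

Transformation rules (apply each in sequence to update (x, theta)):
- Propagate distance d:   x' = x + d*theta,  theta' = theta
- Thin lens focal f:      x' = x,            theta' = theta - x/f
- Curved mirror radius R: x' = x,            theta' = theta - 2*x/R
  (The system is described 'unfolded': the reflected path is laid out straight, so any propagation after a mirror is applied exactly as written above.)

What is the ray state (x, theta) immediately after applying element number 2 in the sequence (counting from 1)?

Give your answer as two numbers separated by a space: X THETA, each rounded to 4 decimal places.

Initial: x=3.0000 theta=-0.1000
After 1 (propagate distance d=33): x=-0.3000 theta=-0.1000
After 2 (thin lens f=10): x=-0.3000 theta=-0.0700
Rounded to 4 decimal places: x = -0.3000, theta = -0.0700

Answer: -0.3000 -0.0700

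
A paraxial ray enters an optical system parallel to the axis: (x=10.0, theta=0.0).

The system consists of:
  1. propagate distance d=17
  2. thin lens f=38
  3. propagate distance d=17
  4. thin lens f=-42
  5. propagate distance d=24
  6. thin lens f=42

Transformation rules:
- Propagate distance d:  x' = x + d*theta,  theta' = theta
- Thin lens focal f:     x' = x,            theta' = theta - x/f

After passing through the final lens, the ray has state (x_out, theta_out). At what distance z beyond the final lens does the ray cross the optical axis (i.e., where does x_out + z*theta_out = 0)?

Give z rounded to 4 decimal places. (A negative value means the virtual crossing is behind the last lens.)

Answer: 12.6000

Derivation:
Initial: x=10.0000 theta=0.0000
After 1 (propagate distance d=17): x=10.0000 theta=0.0000
After 2 (thin lens f=38): x=10.0000 theta=-5/19 (≈-0.2632)
After 3 (propagate distance d=17): x=105/19 (≈5.5263) theta=-5/19 (≈-0.2632)
After 4 (thin lens f=-42): x=105/19 (≈5.5263) theta=-5/38 (≈-0.1316)
After 5 (propagate distance d=24): x=45/19 (≈2.3684) theta=-5/38 (≈-0.1316)
After 6 (thin lens f=42): x=45/19 (≈2.3684) theta=-25/133 (≈-0.1880)
z_focus = -x_out/theta_out = -(45/19)/(-25/133) = 12.6000
Rounded to 4 decimal places: z = 12.6000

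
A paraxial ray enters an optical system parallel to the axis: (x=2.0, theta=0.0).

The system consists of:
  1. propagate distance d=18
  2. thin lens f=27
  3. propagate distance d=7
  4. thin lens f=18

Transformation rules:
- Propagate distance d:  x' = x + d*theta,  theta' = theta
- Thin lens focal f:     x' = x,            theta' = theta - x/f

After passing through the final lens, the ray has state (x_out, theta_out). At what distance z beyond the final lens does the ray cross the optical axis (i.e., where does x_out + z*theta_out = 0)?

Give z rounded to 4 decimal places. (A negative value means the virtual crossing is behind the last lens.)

Answer: 9.4737

Derivation:
Initial: x=2.0000 theta=0.0000
After 1 (propagate distance d=18): x=2.0000 theta=0.0000
After 2 (thin lens f=27): x=2.0000 theta=-2/27 (≈-0.0741)
After 3 (propagate distance d=7): x=40/27 (≈1.4815) theta=-2/27 (≈-0.0741)
After 4 (thin lens f=18): x=40/27 (≈1.4815) theta=-38/243 (≈-0.1564)
z_focus = -x_out/theta_out = -(40/27)/(-38/243) = 180/19 ≈ 9.4737
Rounded to 4 decimal places: z = 9.4737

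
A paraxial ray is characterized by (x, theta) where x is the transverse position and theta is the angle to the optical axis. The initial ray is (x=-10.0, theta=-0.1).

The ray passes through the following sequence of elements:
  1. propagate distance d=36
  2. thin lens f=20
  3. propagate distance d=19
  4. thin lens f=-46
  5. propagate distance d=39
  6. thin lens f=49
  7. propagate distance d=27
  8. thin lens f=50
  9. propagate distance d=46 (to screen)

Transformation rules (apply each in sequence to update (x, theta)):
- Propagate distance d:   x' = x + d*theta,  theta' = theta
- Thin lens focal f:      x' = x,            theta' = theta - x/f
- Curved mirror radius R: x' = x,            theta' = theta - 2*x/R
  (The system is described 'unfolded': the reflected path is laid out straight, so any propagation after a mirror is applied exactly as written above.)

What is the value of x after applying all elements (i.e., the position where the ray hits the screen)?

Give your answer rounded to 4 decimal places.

Answer: 9.1133

Derivation:
Initial: x=-10.0000 theta=-0.1000
After 1 (propagate distance d=36): x=-13.6000 theta=-0.1000
After 2 (thin lens f=20): x=-13.6000 theta=0.5800
After 3 (propagate distance d=19): x=-2.5800 theta=0.5800
After 4 (thin lens f=-46): x=-2.5800 theta=241/460 (≈0.5239)
After 5 (propagate distance d=39): x=41061/2300 (≈17.8526) theta=241/460 (≈0.5239)
After 6 (thin lens f=49): x=41061/2300 (≈17.8526) theta=4496/28175 (≈0.1596)
After 7 (propagate distance d=27): x=2497557/112700 (≈22.1611) theta=4496/28175 (≈0.1596)
After 8 (thin lens f=50): x=2497557/112700 (≈22.1611) theta=-1598357/5635000 (≈-0.2836)
After 9 (propagate distance d=46 (to screen)): x=1834051/201250 (≈9.1133) theta=-1598357/5635000 (≈-0.2836)
Rounded to 4 decimal places: x = 9.1133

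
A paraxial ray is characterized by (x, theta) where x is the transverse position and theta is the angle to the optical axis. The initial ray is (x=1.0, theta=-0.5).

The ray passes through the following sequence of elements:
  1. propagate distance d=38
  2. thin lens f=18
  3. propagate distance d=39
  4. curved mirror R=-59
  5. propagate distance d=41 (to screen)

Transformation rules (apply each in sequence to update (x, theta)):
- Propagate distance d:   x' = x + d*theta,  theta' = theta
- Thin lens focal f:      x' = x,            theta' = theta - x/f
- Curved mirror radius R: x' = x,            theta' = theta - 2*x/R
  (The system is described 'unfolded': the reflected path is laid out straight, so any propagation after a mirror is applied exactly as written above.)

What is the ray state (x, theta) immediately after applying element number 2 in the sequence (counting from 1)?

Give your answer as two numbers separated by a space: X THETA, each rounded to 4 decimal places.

Answer: -18.0000 0.5000

Derivation:
Initial: x=1.0000 theta=-0.5000
After 1 (propagate distance d=38): x=-18.0000 theta=-0.5000
After 2 (thin lens f=18): x=-18.0000 theta=0.5000
Rounded to 4 decimal places: x = -18.0000, theta = 0.5000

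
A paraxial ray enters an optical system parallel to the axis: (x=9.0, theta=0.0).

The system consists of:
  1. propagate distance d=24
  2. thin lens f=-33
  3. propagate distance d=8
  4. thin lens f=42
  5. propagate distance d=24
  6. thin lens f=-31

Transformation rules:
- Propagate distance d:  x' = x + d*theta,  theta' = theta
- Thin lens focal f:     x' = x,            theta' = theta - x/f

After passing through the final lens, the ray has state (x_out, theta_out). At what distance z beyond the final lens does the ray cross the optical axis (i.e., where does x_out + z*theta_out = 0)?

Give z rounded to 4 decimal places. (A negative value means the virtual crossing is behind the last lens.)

Initial: x=9.0000 theta=0.0000
After 1 (propagate distance d=24): x=9.0000 theta=0.0000
After 2 (thin lens f=-33): x=9.0000 theta=3/11 (≈0.2727)
After 3 (propagate distance d=8): x=123/11 (≈11.1818) theta=3/11 (≈0.2727)
After 4 (thin lens f=42): x=123/11 (≈11.1818) theta=1/154 (≈0.0065)
After 5 (propagate distance d=24): x=873/77 (≈11.3377) theta=1/154 (≈0.0065)
After 6 (thin lens f=-31): x=873/77 (≈11.3377) theta=1777/4774 (≈0.3722)
z_focus = -x_out/theta_out = -(873/77)/(1777/4774) = -54126/1777 ≈ -30.4592
Rounded to 4 decimal places: z = -30.4592

Answer: -30.4592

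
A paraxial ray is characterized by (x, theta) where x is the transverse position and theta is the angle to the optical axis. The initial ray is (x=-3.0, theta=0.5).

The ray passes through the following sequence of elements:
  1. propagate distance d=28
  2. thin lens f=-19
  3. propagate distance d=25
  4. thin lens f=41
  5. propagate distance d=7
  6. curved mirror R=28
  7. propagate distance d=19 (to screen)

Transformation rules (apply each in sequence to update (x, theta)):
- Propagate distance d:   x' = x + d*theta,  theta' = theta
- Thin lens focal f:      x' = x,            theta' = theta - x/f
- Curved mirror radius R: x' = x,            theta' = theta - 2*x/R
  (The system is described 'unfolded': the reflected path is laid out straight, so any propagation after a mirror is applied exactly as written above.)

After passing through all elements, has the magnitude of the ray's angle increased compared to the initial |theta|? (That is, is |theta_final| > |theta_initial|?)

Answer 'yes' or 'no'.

Initial: x=-3.0000 theta=0.5000
After 1 (propagate distance d=28): x=11.0000 theta=0.5000
After 2 (thin lens f=-19): x=11.0000 theta=41/38 (≈1.0789)
After 3 (propagate distance d=25): x=1443/38 (≈37.9737) theta=41/38 (≈1.0789)
After 4 (thin lens f=41): x=1443/38 (≈37.9737) theta=119/779 (≈0.1528)
After 5 (propagate distance d=7): x=60829/1558 (≈39.0430) theta=119/779 (≈0.1528)
After 6 (curved mirror R=28): x=60829/1558 (≈39.0430) theta=-57497/21812 (≈-2.6360)
After 7 (propagate distance d=19 (to screen)): x=-240837/21812 (≈-11.0415) theta=-57497/21812 (≈-2.6360)
|theta_initial|=0.5000 |theta_final|=57497/21812 (≈2.6360) -> increased

Answer: yes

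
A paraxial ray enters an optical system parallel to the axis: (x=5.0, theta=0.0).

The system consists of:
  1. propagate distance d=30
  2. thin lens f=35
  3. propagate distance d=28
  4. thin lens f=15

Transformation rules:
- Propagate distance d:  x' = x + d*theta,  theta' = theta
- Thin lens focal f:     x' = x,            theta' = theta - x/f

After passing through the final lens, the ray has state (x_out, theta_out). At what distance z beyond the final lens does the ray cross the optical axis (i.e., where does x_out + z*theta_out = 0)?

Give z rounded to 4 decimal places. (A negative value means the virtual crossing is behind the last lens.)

Initial: x=5.0000 theta=0.0000
After 1 (propagate distance d=30): x=5.0000 theta=0.0000
After 2 (thin lens f=35): x=5.0000 theta=-1/7 (≈-0.1429)
After 3 (propagate distance d=28): x=1.0000 theta=-1/7 (≈-0.1429)
After 4 (thin lens f=15): x=1.0000 theta=-22/105 (≈-0.2095)
z_focus = -x_out/theta_out = -(1.0000)/(-22/105) = 105/22 ≈ 4.7727
Rounded to 4 decimal places: z = 4.7727

Answer: 4.7727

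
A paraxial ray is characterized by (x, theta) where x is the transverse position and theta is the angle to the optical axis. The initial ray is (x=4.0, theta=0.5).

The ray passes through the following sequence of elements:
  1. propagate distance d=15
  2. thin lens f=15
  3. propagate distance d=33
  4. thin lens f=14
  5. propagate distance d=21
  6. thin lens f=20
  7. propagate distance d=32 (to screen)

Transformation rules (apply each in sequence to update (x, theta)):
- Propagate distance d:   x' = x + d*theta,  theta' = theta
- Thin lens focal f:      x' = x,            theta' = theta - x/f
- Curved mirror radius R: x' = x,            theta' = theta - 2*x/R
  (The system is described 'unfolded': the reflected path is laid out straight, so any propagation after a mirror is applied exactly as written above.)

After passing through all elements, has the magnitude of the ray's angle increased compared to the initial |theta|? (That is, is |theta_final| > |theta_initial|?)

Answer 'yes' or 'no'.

Initial: x=4.0000 theta=0.5000
After 1 (propagate distance d=15): x=11.5000 theta=0.5000
After 2 (thin lens f=15): x=11.5000 theta=-4/15 (≈-0.2667)
After 3 (propagate distance d=33): x=2.7000 theta=-4/15 (≈-0.2667)
After 4 (thin lens f=14): x=2.7000 theta=-193/420 (≈-0.4595)
After 5 (propagate distance d=21): x=-6.9500 theta=-193/420 (≈-0.4595)
After 6 (thin lens f=20): x=-6.9500 theta=-941/8400 (≈-0.1120)
After 7 (propagate distance d=32 (to screen)): x=-22123/2100 (≈-10.5348) theta=-941/8400 (≈-0.1120)
|theta_initial|=0.5000 |theta_final|=941/8400 (≈0.1120) -> not increased

Answer: no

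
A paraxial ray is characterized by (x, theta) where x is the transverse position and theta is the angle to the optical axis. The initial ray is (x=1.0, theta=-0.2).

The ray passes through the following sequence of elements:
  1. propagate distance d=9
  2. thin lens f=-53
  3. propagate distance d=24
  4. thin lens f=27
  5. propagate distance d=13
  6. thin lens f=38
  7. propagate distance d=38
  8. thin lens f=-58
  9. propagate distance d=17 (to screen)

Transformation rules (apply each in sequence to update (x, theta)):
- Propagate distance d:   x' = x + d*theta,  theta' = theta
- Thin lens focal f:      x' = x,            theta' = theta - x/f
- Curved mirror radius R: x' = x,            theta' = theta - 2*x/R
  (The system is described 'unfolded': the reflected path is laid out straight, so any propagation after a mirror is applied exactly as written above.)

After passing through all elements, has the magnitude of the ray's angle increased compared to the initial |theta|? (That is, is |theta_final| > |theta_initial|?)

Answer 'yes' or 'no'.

Answer: no

Derivation:
Initial: x=1.0000 theta=-0.2000
After 1 (propagate distance d=9): x=-0.8000 theta=-0.2000
After 2 (thin lens f=-53): x=-0.8000 theta=-57/265 (≈-0.2151)
After 3 (propagate distance d=24): x=-316/53 (≈-5.9623) theta=-57/265 (≈-0.2151)
After 4 (thin lens f=27): x=-316/53 (≈-5.9623) theta=41/7155 (≈0.0057)
After 5 (propagate distance d=13): x=-42127/7155 (≈-5.8878) theta=41/7155 (≈0.0057)
After 6 (thin lens f=38): x=-42127/7155 (≈-5.8878) theta=8737/54378 (≈0.1607)
After 7 (propagate distance d=38): x=1558/7155 (≈0.2177) theta=8737/54378 (≈0.1607)
After 8 (thin lens f=-58): x=1558/7155 (≈0.2177) theta=1296467/7884810 (≈0.1644)
After 9 (propagate distance d=17 (to screen)): x=4751371/1576962 (≈3.0130) theta=1296467/7884810 (≈0.1644)
|theta_initial|=0.2000 |theta_final|=1296467/7884810 (≈0.1644) -> not increased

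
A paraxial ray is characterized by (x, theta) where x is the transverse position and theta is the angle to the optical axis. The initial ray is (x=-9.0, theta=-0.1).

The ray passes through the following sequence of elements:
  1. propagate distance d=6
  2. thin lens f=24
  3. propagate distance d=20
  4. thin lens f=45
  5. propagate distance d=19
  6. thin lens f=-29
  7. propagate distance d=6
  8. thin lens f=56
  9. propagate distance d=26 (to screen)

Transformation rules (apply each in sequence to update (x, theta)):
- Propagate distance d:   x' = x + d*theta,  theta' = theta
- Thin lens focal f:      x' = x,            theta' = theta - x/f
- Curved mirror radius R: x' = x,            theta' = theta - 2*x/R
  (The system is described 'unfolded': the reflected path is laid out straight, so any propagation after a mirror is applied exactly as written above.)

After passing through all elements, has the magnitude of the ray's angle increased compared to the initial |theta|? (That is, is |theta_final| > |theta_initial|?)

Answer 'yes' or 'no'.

Answer: yes

Derivation:
Initial: x=-9.0000 theta=-0.1000
After 1 (propagate distance d=6): x=-9.6000 theta=-0.1000
After 2 (thin lens f=24): x=-9.6000 theta=0.3000
After 3 (propagate distance d=20): x=-3.6000 theta=0.3000
After 4 (thin lens f=45): x=-3.6000 theta=0.3800
After 5 (propagate distance d=19): x=3.6200 theta=0.3800
After 6 (thin lens f=-29): x=3.6200 theta=366/725 (≈0.5048)
After 7 (propagate distance d=6): x=9641/1450 (≈6.6490) theta=366/725 (≈0.5048)
After 8 (thin lens f=56): x=9641/1450 (≈6.6490) theta=31351/81200 (≈0.3861)
After 9 (propagate distance d=26 (to screen)): x=677511/40600 (≈16.6875) theta=31351/81200 (≈0.3861)
|theta_initial|=0.1000 |theta_final|=31351/81200 (≈0.3861) -> increased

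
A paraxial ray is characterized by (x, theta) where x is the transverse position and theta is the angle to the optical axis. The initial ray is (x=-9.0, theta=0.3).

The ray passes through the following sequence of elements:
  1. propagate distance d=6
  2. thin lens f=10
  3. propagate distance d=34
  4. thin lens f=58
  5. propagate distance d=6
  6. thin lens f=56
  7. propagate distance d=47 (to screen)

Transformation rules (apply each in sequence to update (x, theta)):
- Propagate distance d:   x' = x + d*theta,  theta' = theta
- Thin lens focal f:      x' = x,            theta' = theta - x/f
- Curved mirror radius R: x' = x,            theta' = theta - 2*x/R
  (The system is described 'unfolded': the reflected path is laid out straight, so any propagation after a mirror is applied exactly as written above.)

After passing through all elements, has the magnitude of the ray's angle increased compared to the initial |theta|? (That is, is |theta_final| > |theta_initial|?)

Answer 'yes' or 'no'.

Answer: no

Derivation:
Initial: x=-9.0000 theta=0.3000
After 1 (propagate distance d=6): x=-7.2000 theta=0.3000
After 2 (thin lens f=10): x=-7.2000 theta=1.0200
After 3 (propagate distance d=34): x=27.4800 theta=1.0200
After 4 (thin lens f=58): x=27.4800 theta=396/725 (≈0.5462)
After 5 (propagate distance d=6): x=22299/725 (≈30.7572) theta=396/725 (≈0.5462)
After 6 (thin lens f=56): x=22299/725 (≈30.7572) theta=-123/40600 (≈-0.0030)
After 7 (propagate distance d=47 (to screen)): x=1242963/40600 (≈30.6149) theta=-123/40600 (≈-0.0030)
|theta_initial|=0.3000 |theta_final|=123/40600 (≈0.0030) -> not increased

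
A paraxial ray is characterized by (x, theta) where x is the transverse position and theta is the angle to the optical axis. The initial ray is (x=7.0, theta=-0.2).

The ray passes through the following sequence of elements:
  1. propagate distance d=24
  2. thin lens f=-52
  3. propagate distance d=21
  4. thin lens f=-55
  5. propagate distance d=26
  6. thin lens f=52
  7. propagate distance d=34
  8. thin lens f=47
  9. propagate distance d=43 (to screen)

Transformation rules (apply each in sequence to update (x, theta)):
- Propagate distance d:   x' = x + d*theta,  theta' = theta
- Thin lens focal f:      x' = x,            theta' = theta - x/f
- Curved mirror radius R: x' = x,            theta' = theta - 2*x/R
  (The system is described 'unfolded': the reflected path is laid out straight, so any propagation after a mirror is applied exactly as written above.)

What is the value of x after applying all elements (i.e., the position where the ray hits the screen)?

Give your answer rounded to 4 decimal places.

Initial: x=7.0000 theta=-0.2000
After 1 (propagate distance d=24): x=2.2000 theta=-0.2000
After 2 (thin lens f=-52): x=2.2000 theta=-41/260 (≈-0.1577)
After 3 (propagate distance d=21): x=-289/260 (≈-1.1115) theta=-41/260 (≈-0.1577)
After 4 (thin lens f=-55): x=-289/260 (≈-1.1115) theta=-636/3575 (≈-0.1779)
After 5 (propagate distance d=26): x=-82039/14300 (≈-5.7370) theta=-636/3575 (≈-0.1779)
After 6 (thin lens f=52): x=-82039/14300 (≈-5.7370) theta=-50249/743600 (≈-0.0676)
After 7 (propagate distance d=34): x=-2987247/371800 (≈-8.0346) theta=-50249/743600 (≈-0.0676)
After 8 (thin lens f=47): x=-2987247/371800 (≈-8.0346) theta=277907/2688400 (≈0.1034)
After 9 (propagate distance d=43 (to screen)): x=-2280931/635440 (≈-3.5895) theta=277907/2688400 (≈0.1034)
Rounded to 4 decimal places: x = -3.5895

Answer: -3.5895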